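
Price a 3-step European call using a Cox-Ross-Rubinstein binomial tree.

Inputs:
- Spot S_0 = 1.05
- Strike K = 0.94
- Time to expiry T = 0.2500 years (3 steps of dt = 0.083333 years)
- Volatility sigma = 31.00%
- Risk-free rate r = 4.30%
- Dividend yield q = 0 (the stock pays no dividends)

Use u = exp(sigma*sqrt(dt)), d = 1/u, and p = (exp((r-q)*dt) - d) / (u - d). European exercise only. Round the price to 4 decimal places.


dt = T/N = 0.083333
u = exp(sigma*sqrt(dt)) = 1.093616; d = 1/u = 0.914398
p = (exp((r-q)*dt) - d) / (u - d) = 0.497673
Discount per step: exp(-r*dt) = 0.996423
Stock lattice S(k, i) with i counting down-moves:
  k=0: S(0,0) = 1.0500
  k=1: S(1,0) = 1.1483; S(1,1) = 0.9601
  k=2: S(2,0) = 1.2558; S(2,1) = 1.0500; S(2,2) = 0.8779
  k=3: S(3,0) = 1.3734; S(3,1) = 1.1483; S(3,2) = 0.9601; S(3,3) = 0.8028
Terminal payoffs V(N, i) = max(S_T - K, 0):
  V(3,0) = 0.433357; V(3,1) = 0.208296; V(3,2) = 0.020118; V(3,3) = 0.000000
Backward induction: V(k, i) = exp(-r*dt) * [p * V(k+1, i) + (1-p) * V(k+1, i+1)].
  V(2,0) = exp(-r*dt) * [p*0.433357 + (1-p)*0.208296] = 0.319157
  V(2,1) = exp(-r*dt) * [p*0.208296 + (1-p)*0.020118] = 0.113362
  V(2,2) = exp(-r*dt) * [p*0.020118 + (1-p)*0.000000] = 0.009976
  V(1,0) = exp(-r*dt) * [p*0.319157 + (1-p)*0.113362] = 0.215009
  V(1,1) = exp(-r*dt) * [p*0.113362 + (1-p)*0.009976] = 0.061209
  V(0,0) = exp(-r*dt) * [p*0.215009 + (1-p)*0.061209] = 0.137258

Answer: Price = V(0,0) = 0.1373


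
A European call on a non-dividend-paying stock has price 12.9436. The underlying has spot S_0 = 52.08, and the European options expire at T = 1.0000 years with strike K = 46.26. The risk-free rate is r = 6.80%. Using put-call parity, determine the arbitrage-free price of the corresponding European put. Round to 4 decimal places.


Put-call parity: C - P = S_0 * exp(-qT) - K * exp(-rT).
S_0 * exp(-qT) = 52.0800 * 1.00000000 = 52.08000000
K * exp(-rT) = 46.2600 * 0.93426047 = 43.21888951
P = C - S*exp(-qT) + K*exp(-rT)
P = 12.9436 - 52.08000000 + 43.21888951 = 4.0825

Answer: Put price = 4.0825


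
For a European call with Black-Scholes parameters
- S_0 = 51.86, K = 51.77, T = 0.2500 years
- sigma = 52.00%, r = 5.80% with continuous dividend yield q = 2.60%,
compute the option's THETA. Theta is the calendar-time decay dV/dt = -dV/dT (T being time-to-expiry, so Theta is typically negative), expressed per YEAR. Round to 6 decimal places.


Answer: Theta = -11.151566

Derivation:
d1 = 0.1674498046; d2 = -0.0925501954
phi(d1) = 0.3933882459; exp(-qT) = 0.9935210793; exp(-rT) = 0.9856046187
Theta = -S*exp(-qT)*phi(d1)*sigma/(2*sqrt(T)) - r*K*exp(-rT)*N(d2) + q*S*exp(-qT)*N(d1)
N(d1) = 0.5664919300; N(d2) = 0.4631304561; sqrt(T) = 0.5000000000
Term 1 = -51.8600 * 0.9935210793 * 0.3933882459 * 0.5200 / (2 * 0.5000000000) = -10.5398473595
Term 2 = -0.0580 * 51.7700 * 0.9856046187 * 0.4631304561 = -1.3706047427
Term 3 = 0.0260 * 51.8600 * 0.9935210793 * 0.5664919300 = 0.7588862320
Theta = -10.5398473595 + (-1.3706047427) + (0.7588862320) = -11.151566


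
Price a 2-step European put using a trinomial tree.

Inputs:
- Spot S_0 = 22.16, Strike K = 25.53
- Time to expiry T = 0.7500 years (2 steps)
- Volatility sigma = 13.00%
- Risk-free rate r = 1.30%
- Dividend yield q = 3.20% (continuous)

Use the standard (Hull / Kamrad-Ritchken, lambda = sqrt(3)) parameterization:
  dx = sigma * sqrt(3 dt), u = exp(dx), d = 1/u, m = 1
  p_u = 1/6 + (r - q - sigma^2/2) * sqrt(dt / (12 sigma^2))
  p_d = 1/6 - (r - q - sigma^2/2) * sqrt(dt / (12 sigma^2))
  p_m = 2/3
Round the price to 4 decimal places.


dt = T/N = 0.375000; dx = sigma*sqrt(3*dt) = 0.137886
u = exp(dx) = 1.147844; d = 1/u = 0.871198
p_u = 0.129340, p_m = 0.666667, p_d = 0.203994
Discount per step: exp(-r*dt) = 0.995137
Stock lattice S(k, j) with j the centered position index:
  k=0: S(0,+0) = 22.1600
  k=1: S(1,-1) = 19.3058; S(1,+0) = 22.1600; S(1,+1) = 25.4362
  k=2: S(2,-2) = 16.8191; S(2,-1) = 19.3058; S(2,+0) = 22.1600; S(2,+1) = 25.4362; S(2,+2) = 29.1968
Terminal payoffs V(N, j) = max(K - S_T, 0):
  V(2,-2) = 8.710865; V(2,-1) = 6.224249; V(2,+0) = 3.370000; V(2,+1) = 0.093766; V(2,+2) = 0.000000
Backward induction: V(k, j) = exp(-r*dt) * [p_u * V(k+1, j+1) + p_m * V(k+1, j) + p_d * V(k+1, j-1)]
  V(1,-1) = exp(-r*dt) * [p_u*3.370000 + p_m*6.224249 + p_d*8.710865] = 6.331395
  V(1,+0) = exp(-r*dt) * [p_u*0.093766 + p_m*3.370000 + p_d*6.224249] = 3.511343
  V(1,+1) = exp(-r*dt) * [p_u*0.000000 + p_m*0.093766 + p_d*3.370000] = 0.746323
  V(0,+0) = exp(-r*dt) * [p_u*0.746323 + p_m*3.511343 + p_d*6.331395] = 3.710854

Answer: Price = V(0,0) = 3.7109


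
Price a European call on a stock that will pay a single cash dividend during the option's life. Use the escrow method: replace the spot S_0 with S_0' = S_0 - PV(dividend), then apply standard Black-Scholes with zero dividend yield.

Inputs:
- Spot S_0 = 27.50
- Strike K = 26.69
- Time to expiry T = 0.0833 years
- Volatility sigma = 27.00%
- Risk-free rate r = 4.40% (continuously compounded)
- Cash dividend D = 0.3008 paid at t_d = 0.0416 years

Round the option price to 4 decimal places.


PV(D) = D * exp(-r * t_d) = 0.3008 * 0.99817127 = 0.30024992
S_0' = S_0 - PV(D) = 27.5000 - 0.30024992 = 27.19975008
d1 = (ln(S_0'/K) + (r + sigma^2/2)*T) / (sigma*sqrt(T)) = 0.32877445
d2 = d1 - sigma*sqrt(T) = 0.25084775
exp(-rT) = 0.99634151
N(d1) = 0.62883691; N(d2) = 0.59903409
C = S_0' * N(d1) - K * exp(-rT) * N(d2) = 27.19975008 * 0.62883691 - 26.6900 * 0.99634151 * 0.59903409 = 1.1745

Answer: Price = 1.1745


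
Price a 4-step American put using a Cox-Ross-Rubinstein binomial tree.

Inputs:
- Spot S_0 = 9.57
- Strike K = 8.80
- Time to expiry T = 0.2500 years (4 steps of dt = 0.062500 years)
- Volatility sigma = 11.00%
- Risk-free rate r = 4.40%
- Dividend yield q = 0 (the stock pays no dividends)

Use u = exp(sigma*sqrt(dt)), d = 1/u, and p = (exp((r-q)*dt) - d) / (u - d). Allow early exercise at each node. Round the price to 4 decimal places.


Answer: Price = V(0,0) = 0.0098

Derivation:
dt = T/N = 0.062500
u = exp(sigma*sqrt(dt)) = 1.027882; d = 1/u = 0.972875
p = (exp((r-q)*dt) - d) / (u - d) = 0.543188
Discount per step: exp(-r*dt) = 0.997254
Stock lattice S(k, i) with i counting down-moves:
  k=0: S(0,0) = 9.5700
  k=1: S(1,0) = 9.8368; S(1,1) = 9.3104
  k=2: S(2,0) = 10.1111; S(2,1) = 9.5700; S(2,2) = 9.0579
  k=3: S(3,0) = 10.3930; S(3,1) = 9.8368; S(3,2) = 9.3104; S(3,3) = 8.8122
  k=4: S(4,0) = 10.6828; S(4,1) = 10.1111; S(4,2) = 9.5700; S(4,3) = 9.0579; S(4,4) = 8.5731
Terminal payoffs V(N, i) = max(K - S_T, 0):
  V(4,0) = 0.000000; V(4,1) = 0.000000; V(4,2) = 0.000000; V(4,3) = 0.000000; V(4,4) = 0.226867
Backward induction: V(k, i) = exp(-r*dt) * [p * V(k+1, i) + (1-p) * V(k+1, i+1)]; then take max(V_cont, immediate exercise) for American.
  V(3,0) = exp(-r*dt) * [p*0.000000 + (1-p)*0.000000] = 0.000000; exercise = 0.000000; V(3,0) = max -> 0.000000
  V(3,1) = exp(-r*dt) * [p*0.000000 + (1-p)*0.000000] = 0.000000; exercise = 0.000000; V(3,1) = max -> 0.000000
  V(3,2) = exp(-r*dt) * [p*0.000000 + (1-p)*0.000000] = 0.000000; exercise = 0.000000; V(3,2) = max -> 0.000000
  V(3,3) = exp(-r*dt) * [p*0.000000 + (1-p)*0.226867] = 0.103351; exercise = 0.000000; V(3,3) = max -> 0.103351
  V(2,0) = exp(-r*dt) * [p*0.000000 + (1-p)*0.000000] = 0.000000; exercise = 0.000000; V(2,0) = max -> 0.000000
  V(2,1) = exp(-r*dt) * [p*0.000000 + (1-p)*0.000000] = 0.000000; exercise = 0.000000; V(2,1) = max -> 0.000000
  V(2,2) = exp(-r*dt) * [p*0.000000 + (1-p)*0.103351] = 0.047082; exercise = 0.000000; V(2,2) = max -> 0.047082
  V(1,0) = exp(-r*dt) * [p*0.000000 + (1-p)*0.000000] = 0.000000; exercise = 0.000000; V(1,0) = max -> 0.000000
  V(1,1) = exp(-r*dt) * [p*0.000000 + (1-p)*0.047082] = 0.021449; exercise = 0.000000; V(1,1) = max -> 0.021449
  V(0,0) = exp(-r*dt) * [p*0.000000 + (1-p)*0.021449] = 0.009771; exercise = 0.000000; V(0,0) = max -> 0.009771


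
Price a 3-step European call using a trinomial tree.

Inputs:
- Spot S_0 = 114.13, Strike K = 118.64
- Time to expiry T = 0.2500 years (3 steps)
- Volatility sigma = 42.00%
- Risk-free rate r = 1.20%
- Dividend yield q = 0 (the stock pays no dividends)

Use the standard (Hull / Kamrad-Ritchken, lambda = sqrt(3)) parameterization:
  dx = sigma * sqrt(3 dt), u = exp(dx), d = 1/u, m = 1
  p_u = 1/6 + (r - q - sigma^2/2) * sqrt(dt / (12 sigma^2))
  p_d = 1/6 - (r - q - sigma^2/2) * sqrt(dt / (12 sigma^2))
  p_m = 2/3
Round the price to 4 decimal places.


dt = T/N = 0.083333; dx = sigma*sqrt(3*dt) = 0.210000
u = exp(dx) = 1.233678; d = 1/u = 0.810584
p_u = 0.151548, p_m = 0.666667, p_d = 0.181786
Discount per step: exp(-r*dt) = 0.999000
Stock lattice S(k, j) with j the centered position index:
  k=0: S(0,+0) = 114.1300
  k=1: S(1,-1) = 92.5120; S(1,+0) = 114.1300; S(1,+1) = 140.7997
  k=2: S(2,-2) = 74.9888; S(2,-1) = 92.5120; S(2,+0) = 114.1300; S(2,+1) = 140.7997; S(2,+2) = 173.7015
  k=3: S(3,-3) = 60.7847; S(3,-2) = 74.9888; S(3,-1) = 92.5120; S(3,+0) = 114.1300; S(3,+1) = 140.7997; S(3,+2) = 173.7015; S(3,+3) = 214.2917
Terminal payoffs V(N, j) = max(S_T - K, 0):
  V(3,-3) = 0.000000; V(3,-2) = 0.000000; V(3,-1) = 0.000000; V(3,+0) = 0.000000; V(3,+1) = 22.159677; V(3,+2) = 55.061472; V(3,+3) = 95.651695
Backward induction: V(k, j) = exp(-r*dt) * [p_u * V(k+1, j+1) + p_m * V(k+1, j) + p_d * V(k+1, j-1)]
  V(2,-2) = exp(-r*dt) * [p_u*0.000000 + p_m*0.000000 + p_d*0.000000] = 0.000000
  V(2,-1) = exp(-r*dt) * [p_u*0.000000 + p_m*0.000000 + p_d*0.000000] = 0.000000
  V(2,+0) = exp(-r*dt) * [p_u*22.159677 + p_m*0.000000 + p_d*0.000000] = 3.354890
  V(2,+1) = exp(-r*dt) * [p_u*55.061472 + p_m*22.159677 + p_d*0.000000] = 23.094447
  V(2,+2) = exp(-r*dt) * [p_u*95.651695 + p_m*55.061472 + p_d*22.159677] = 55.176543
  V(1,-1) = exp(-r*dt) * [p_u*3.354890 + p_m*0.000000 + p_d*0.000000] = 0.507917
  V(1,+0) = exp(-r*dt) * [p_u*23.094447 + p_m*3.354890 + p_d*0.000000] = 5.730768
  V(1,+1) = exp(-r*dt) * [p_u*55.176543 + p_m*23.094447 + p_d*3.354890] = 24.343687
  V(0,+0) = exp(-r*dt) * [p_u*24.343687 + p_m*5.730768 + p_d*0.507917] = 7.594474

Answer: Price = V(0,0) = 7.5945


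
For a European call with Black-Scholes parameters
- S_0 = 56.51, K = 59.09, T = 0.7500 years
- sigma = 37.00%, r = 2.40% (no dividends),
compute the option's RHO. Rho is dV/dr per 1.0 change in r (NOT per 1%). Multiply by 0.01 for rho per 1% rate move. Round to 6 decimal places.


Answer: Rho = 17.578825

Derivation:
d1 = 0.0770634915; d2 = -0.2433659079
phi(d1) = 0.3977594219; exp(-qT) = 1.0000000000; exp(-rT) = 0.9821610324
N(d2) = 0.4038609758
Rho = K*T*exp(-rT)*N(d2) = 59.0900 * 0.7500 * 0.9821610324 * 0.4038609758 = 17.578825


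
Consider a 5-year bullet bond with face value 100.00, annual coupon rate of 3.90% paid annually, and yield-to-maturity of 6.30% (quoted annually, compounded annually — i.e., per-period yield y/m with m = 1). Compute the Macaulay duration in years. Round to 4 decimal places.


Coupon per period c = face * coupon_rate / m = 3.900000
Periods per year m = 1; per-period yield y/m = 0.063000
Number of cashflows N = 5
Cashflows (t years, CF_t, discount factor 1/(1+y/m)^(m*t), PV):
  t = 1.0000: CF_t = 3.900000, DF = 0.940734, PV = 3.668862
  t = 2.0000: CF_t = 3.900000, DF = 0.884980, PV = 3.451422
  t = 3.0000: CF_t = 3.900000, DF = 0.832531, PV = 3.246869
  t = 4.0000: CF_t = 3.900000, DF = 0.783190, PV = 3.054440
  t = 5.0000: CF_t = 103.900000, DF = 0.736773, PV = 76.550710
Price P = sum_t PV_t = 89.972303
Macaulay numerator sum_t t * PV_t:
  t * PV_t at t = 1.0000: 3.668862
  t * PV_t at t = 2.0000: 6.902844
  t * PV_t at t = 3.0000: 9.740608
  t * PV_t at t = 4.0000: 12.217759
  t * PV_t at t = 5.0000: 382.753552
Macaulay duration D = (sum_t t * PV_t) / P = 415.283624 / 89.972303 = 4.615683

Answer: Macaulay duration = 4.6157 years


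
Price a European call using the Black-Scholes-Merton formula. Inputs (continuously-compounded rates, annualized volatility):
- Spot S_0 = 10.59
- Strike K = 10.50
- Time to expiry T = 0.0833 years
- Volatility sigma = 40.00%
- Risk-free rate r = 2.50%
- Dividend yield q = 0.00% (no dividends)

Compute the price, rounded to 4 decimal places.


d1 = (ln(S/K) + (r - q + 0.5*sigma^2) * T) / (sigma * sqrt(T)) = 0.14969128
d2 = d1 - sigma * sqrt(T) = 0.03424432
exp(-rT) = 0.99791967; exp(-qT) = 1.00000000
C = S_0 * exp(-qT) * N(d1) - K * exp(-rT) * N(d2)
N(d1) = 0.55949590; N(d2) = 0.51365884
C = 10.5900 * 1.00000000 * 0.55949590 - 10.5000 * 0.99791967 * 0.51365884 = 0.5429

Answer: Price = 0.5429


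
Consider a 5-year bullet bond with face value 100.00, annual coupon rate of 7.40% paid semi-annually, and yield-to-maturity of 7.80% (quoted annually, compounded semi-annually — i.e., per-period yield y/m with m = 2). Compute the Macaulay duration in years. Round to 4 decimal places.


Answer: Macaulay duration = 4.2619 years

Derivation:
Coupon per period c = face * coupon_rate / m = 3.700000
Periods per year m = 2; per-period yield y/m = 0.039000
Number of cashflows N = 10
Cashflows (t years, CF_t, discount factor 1/(1+y/m)^(m*t), PV):
  t = 0.5000: CF_t = 3.700000, DF = 0.962464, PV = 3.561116
  t = 1.0000: CF_t = 3.700000, DF = 0.926337, PV = 3.427446
  t = 1.5000: CF_t = 3.700000, DF = 0.891566, PV = 3.298793
  t = 2.0000: CF_t = 3.700000, DF = 0.858100, PV = 3.174969
  t = 2.5000: CF_t = 3.700000, DF = 0.825890, PV = 3.055793
  t = 3.0000: CF_t = 3.700000, DF = 0.794889, PV = 2.941091
  t = 3.5000: CF_t = 3.700000, DF = 0.765052, PV = 2.830694
  t = 4.0000: CF_t = 3.700000, DF = 0.736335, PV = 2.724441
  t = 4.5000: CF_t = 3.700000, DF = 0.708696, PV = 2.622176
  t = 5.0000: CF_t = 103.700000, DF = 0.682094, PV = 70.733196
Price P = sum_t PV_t = 98.369715
Macaulay numerator sum_t t * PV_t:
  t * PV_t at t = 0.5000: 1.780558
  t * PV_t at t = 1.0000: 3.427446
  t * PV_t at t = 1.5000: 4.948190
  t * PV_t at t = 2.0000: 6.349939
  t * PV_t at t = 2.5000: 7.639483
  t * PV_t at t = 3.0000: 8.823273
  t * PV_t at t = 3.5000: 9.907428
  t * PV_t at t = 4.0000: 10.897762
  t * PV_t at t = 4.5000: 11.799791
  t * PV_t at t = 5.0000: 353.665979
Macaulay duration D = (sum_t t * PV_t) / P = 419.239849 / 98.369715 = 4.261879


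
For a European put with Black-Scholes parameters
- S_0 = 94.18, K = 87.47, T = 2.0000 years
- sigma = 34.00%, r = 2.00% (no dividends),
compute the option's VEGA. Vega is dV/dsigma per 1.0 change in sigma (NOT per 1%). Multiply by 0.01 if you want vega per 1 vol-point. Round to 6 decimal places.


d1 = 0.4773219662; d2 = -0.0035106450
phi(d1) = 0.3559885673; exp(-qT) = 1.0000000000; exp(-rT) = 0.9607894392
Vega = S * exp(-qT) * phi(d1) * sqrt(T) = 94.1800 * 1.0000000000 * 0.3559885673 * 1.4142135624 = 47.414343

Answer: Vega = 47.414343


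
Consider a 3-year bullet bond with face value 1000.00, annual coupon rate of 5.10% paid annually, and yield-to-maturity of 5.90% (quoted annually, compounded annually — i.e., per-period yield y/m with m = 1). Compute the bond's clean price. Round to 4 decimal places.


Coupon per period c = face * coupon_rate / m = 51.000000
Periods per year m = 1; per-period yield y/m = 0.059000
Number of cashflows N = 3
Cashflows (t years, CF_t, discount factor 1/(1+y/m)^(m*t), PV):
  t = 1.0000: CF_t = 51.000000, DF = 0.944287, PV = 48.158640
  t = 2.0000: CF_t = 51.000000, DF = 0.891678, PV = 45.475581
  t = 3.0000: CF_t = 1051.000000, DF = 0.842000, PV = 884.942057
Price P = sum_t PV_t = 978.576279

Answer: Price = 978.5763


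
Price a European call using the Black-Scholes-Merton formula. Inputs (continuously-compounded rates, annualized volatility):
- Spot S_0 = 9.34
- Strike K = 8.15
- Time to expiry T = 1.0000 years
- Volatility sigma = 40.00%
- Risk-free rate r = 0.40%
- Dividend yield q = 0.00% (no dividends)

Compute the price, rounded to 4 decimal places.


Answer: Price = 2.0779

Derivation:
d1 = (ln(S/K) + (r - q + 0.5*sigma^2) * T) / (sigma * sqrt(T)) = 0.55072081
d2 = d1 - sigma * sqrt(T) = 0.15072081
exp(-rT) = 0.99600799; exp(-qT) = 1.00000000
C = S_0 * exp(-qT) * N(d1) - K * exp(-rT) * N(d2)
N(d1) = 0.70908746; N(d2) = 0.55990202
C = 9.3400 * 1.00000000 * 0.70908746 - 8.1500 * 0.99600799 * 0.55990202 = 2.0779


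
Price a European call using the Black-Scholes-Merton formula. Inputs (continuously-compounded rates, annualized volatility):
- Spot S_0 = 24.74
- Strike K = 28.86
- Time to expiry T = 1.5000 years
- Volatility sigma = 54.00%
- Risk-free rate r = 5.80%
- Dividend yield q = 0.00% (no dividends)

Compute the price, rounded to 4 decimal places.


Answer: Price = 5.8079

Derivation:
d1 = (ln(S/K) + (r - q + 0.5*sigma^2) * T) / (sigma * sqrt(T)) = 0.22932186
d2 = d1 - sigma * sqrt(T) = -0.43204038
exp(-rT) = 0.91667710; exp(-qT) = 1.00000000
C = S_0 * exp(-qT) * N(d1) - K * exp(-rT) * N(d2)
N(d1) = 0.59069062; N(d2) = 0.33285603
C = 24.7400 * 1.00000000 * 0.59069062 - 28.8600 * 0.91667710 * 0.33285603 = 5.8079


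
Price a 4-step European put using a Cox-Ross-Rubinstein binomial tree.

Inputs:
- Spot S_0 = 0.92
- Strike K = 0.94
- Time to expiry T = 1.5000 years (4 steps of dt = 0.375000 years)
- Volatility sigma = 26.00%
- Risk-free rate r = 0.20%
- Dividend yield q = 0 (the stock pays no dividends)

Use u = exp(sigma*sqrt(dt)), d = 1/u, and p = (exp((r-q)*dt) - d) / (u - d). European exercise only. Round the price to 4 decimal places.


Answer: Price = V(0,0) = 0.1226

Derivation:
dt = T/N = 0.375000
u = exp(sigma*sqrt(dt)) = 1.172592; d = 1/u = 0.852811
p = (exp((r-q)*dt) - d) / (u - d) = 0.462626
Discount per step: exp(-r*dt) = 0.999250
Stock lattice S(k, i) with i counting down-moves:
  k=0: S(0,0) = 0.9200
  k=1: S(1,0) = 1.0788; S(1,1) = 0.7846
  k=2: S(2,0) = 1.2650; S(2,1) = 0.9200; S(2,2) = 0.6691
  k=3: S(3,0) = 1.4833; S(3,1) = 1.0788; S(3,2) = 0.7846; S(3,3) = 0.5706
  k=4: S(4,0) = 1.7393; S(4,1) = 1.2650; S(4,2) = 0.9200; S(4,3) = 0.6691; S(4,4) = 0.4866
Terminal payoffs V(N, i) = max(K - S_T, 0):
  V(4,0) = 0.000000; V(4,1) = 0.000000; V(4,2) = 0.020000; V(4,3) = 0.270896; V(4,4) = 0.453369
Backward induction: V(k, i) = exp(-r*dt) * [p * V(k+1, i) + (1-p) * V(k+1, i+1)].
  V(3,0) = exp(-r*dt) * [p*0.000000 + (1-p)*0.000000] = 0.000000
  V(3,1) = exp(-r*dt) * [p*0.000000 + (1-p)*0.020000] = 0.010739
  V(3,2) = exp(-r*dt) * [p*0.020000 + (1-p)*0.270896] = 0.154709
  V(3,3) = exp(-r*dt) * [p*0.270896 + (1-p)*0.453369] = 0.368675
  V(2,0) = exp(-r*dt) * [p*0.000000 + (1-p)*0.010739] = 0.005767
  V(2,1) = exp(-r*dt) * [p*0.010739 + (1-p)*0.154709] = 0.088039
  V(2,2) = exp(-r*dt) * [p*0.154709 + (1-p)*0.368675] = 0.269487
  V(1,0) = exp(-r*dt) * [p*0.005767 + (1-p)*0.088039] = 0.049940
  V(1,1) = exp(-r*dt) * [p*0.088039 + (1-p)*0.269487] = 0.185405
  V(0,0) = exp(-r*dt) * [p*0.049940 + (1-p)*0.185405] = 0.122643


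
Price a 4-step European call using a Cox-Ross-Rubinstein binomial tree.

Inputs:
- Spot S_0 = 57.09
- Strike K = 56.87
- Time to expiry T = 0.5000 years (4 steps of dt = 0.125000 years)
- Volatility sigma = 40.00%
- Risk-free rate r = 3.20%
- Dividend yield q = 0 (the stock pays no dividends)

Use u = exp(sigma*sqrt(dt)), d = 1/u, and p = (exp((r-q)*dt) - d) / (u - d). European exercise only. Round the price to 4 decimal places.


dt = T/N = 0.125000
u = exp(sigma*sqrt(dt)) = 1.151910; d = 1/u = 0.868123
p = (exp((r-q)*dt) - d) / (u - d) = 0.478827
Discount per step: exp(-r*dt) = 0.996008
Stock lattice S(k, i) with i counting down-moves:
  k=0: S(0,0) = 57.0900
  k=1: S(1,0) = 65.7625; S(1,1) = 49.5612
  k=2: S(2,0) = 75.7525; S(2,1) = 57.0900; S(2,2) = 43.0252
  k=3: S(3,0) = 87.2601; S(3,1) = 65.7625; S(3,2) = 49.5612; S(3,3) = 37.3512
  k=4: S(4,0) = 100.5157; S(4,1) = 75.7525; S(4,2) = 57.0900; S(4,3) = 43.0252; S(4,4) = 32.4254
Terminal payoffs V(N, i) = max(S_T - K, 0):
  V(4,0) = 43.645746; V(4,1) = 18.882518; V(4,2) = 0.220000; V(4,3) = 0.000000; V(4,4) = 0.000000
Backward induction: V(k, i) = exp(-r*dt) * [p * V(k+1, i) + (1-p) * V(k+1, i+1)].
  V(3,0) = exp(-r*dt) * [p*43.645746 + (1-p)*18.882518] = 30.617102
  V(3,1) = exp(-r*dt) * [p*18.882518 + (1-p)*0.220000] = 9.119562
  V(3,2) = exp(-r*dt) * [p*0.220000 + (1-p)*0.000000] = 0.104921
  V(3,3) = exp(-r*dt) * [p*0.000000 + (1-p)*0.000000] = 0.000000
  V(2,0) = exp(-r*dt) * [p*30.617102 + (1-p)*9.119562] = 19.335663
  V(2,1) = exp(-r*dt) * [p*9.119562 + (1-p)*0.104921] = 4.403723
  V(2,2) = exp(-r*dt) * [p*0.104921 + (1-p)*0.000000] = 0.050039
  V(1,0) = exp(-r*dt) * [p*19.335663 + (1-p)*4.403723] = 11.507414
  V(1,1) = exp(-r*dt) * [p*4.403723 + (1-p)*0.050039] = 2.126178
  V(0,0) = exp(-r*dt) * [p*11.507414 + (1-p)*2.126178] = 6.591745

Answer: Price = V(0,0) = 6.5917


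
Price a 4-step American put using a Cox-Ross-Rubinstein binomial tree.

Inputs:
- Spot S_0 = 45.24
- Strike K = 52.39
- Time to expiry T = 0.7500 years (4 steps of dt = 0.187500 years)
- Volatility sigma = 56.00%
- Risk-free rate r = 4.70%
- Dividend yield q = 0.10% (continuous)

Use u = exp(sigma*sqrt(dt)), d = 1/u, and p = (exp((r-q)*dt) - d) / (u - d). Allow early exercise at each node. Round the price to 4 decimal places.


Answer: Price = V(0,0) = 12.8047

Derivation:
dt = T/N = 0.187500
u = exp(sigma*sqrt(dt)) = 1.274415; d = 1/u = 0.784674
p = (exp((r-q)*dt) - d) / (u - d) = 0.457361
Discount per step: exp(-r*dt) = 0.991226
Stock lattice S(k, i) with i counting down-moves:
  k=0: S(0,0) = 45.2400
  k=1: S(1,0) = 57.6545; S(1,1) = 35.4986
  k=2: S(2,0) = 73.4758; S(2,1) = 45.2400; S(2,2) = 27.8549
  k=3: S(3,0) = 93.6386; S(3,1) = 57.6545; S(3,2) = 35.4986; S(3,3) = 21.8570
  k=4: S(4,0) = 119.3345; S(4,1) = 73.4758; S(4,2) = 45.2400; S(4,3) = 27.8549; S(4,4) = 17.1506
Terminal payoffs V(N, i) = max(K - S_T, 0):
  V(4,0) = 0.000000; V(4,1) = 0.000000; V(4,2) = 7.150000; V(4,3) = 24.535141; V(4,4) = 35.239399
Backward induction: V(k, i) = exp(-r*dt) * [p * V(k+1, i) + (1-p) * V(k+1, i+1)]; then take max(V_cont, immediate exercise) for American.
  V(3,0) = exp(-r*dt) * [p*0.000000 + (1-p)*0.000000] = 0.000000; exercise = 0.000000; V(3,0) = max -> 0.000000
  V(3,1) = exp(-r*dt) * [p*0.000000 + (1-p)*7.150000] = 3.845827; exercise = 0.000000; V(3,1) = max -> 3.845827
  V(3,2) = exp(-r*dt) * [p*7.150000 + (1-p)*24.535141] = 16.438351; exercise = 16.891355; V(3,2) = max -> 16.891355
  V(3,3) = exp(-r*dt) * [p*24.535141 + (1-p)*35.239399] = 30.077459; exercise = 30.533020; V(3,3) = max -> 30.533020
  V(2,0) = exp(-r*dt) * [p*0.000000 + (1-p)*3.845827] = 2.068586; exercise = 0.000000; V(2,0) = max -> 2.068586
  V(2,1) = exp(-r*dt) * [p*3.845827 + (1-p)*16.891355] = 10.828986; exercise = 7.150000; V(2,1) = max -> 10.828986
  V(2,2) = exp(-r*dt) * [p*16.891355 + (1-p)*30.533020] = 24.080705; exercise = 24.535141; V(2,2) = max -> 24.535141
  V(1,0) = exp(-r*dt) * [p*2.068586 + (1-p)*10.828986] = 6.762463; exercise = 0.000000; V(1,0) = max -> 6.762463
  V(1,1) = exp(-r*dt) * [p*10.828986 + (1-p)*24.535141] = 18.106214; exercise = 16.891355; V(1,1) = max -> 18.106214
  V(0,0) = exp(-r*dt) * [p*6.762463 + (1-p)*18.106214] = 12.804684; exercise = 7.150000; V(0,0) = max -> 12.804684


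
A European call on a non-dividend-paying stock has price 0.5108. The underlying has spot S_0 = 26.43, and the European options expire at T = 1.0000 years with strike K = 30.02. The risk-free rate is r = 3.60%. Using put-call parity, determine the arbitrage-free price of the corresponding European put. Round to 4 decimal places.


Answer: Put price = 3.0393

Derivation:
Put-call parity: C - P = S_0 * exp(-qT) - K * exp(-rT).
S_0 * exp(-qT) = 26.4300 * 1.00000000 = 26.43000000
K * exp(-rT) = 30.0200 * 0.96464029 = 28.95850161
P = C - S*exp(-qT) + K*exp(-rT)
P = 0.5108 - 26.43000000 + 28.95850161 = 3.0393


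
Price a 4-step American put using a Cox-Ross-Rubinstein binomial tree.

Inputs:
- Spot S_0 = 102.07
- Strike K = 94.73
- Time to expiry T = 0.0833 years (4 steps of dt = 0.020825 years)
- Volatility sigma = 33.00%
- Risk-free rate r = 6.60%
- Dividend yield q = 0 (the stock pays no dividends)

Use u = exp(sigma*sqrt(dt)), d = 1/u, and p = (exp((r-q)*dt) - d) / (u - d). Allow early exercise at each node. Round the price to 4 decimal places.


dt = T/N = 0.020825
u = exp(sigma*sqrt(dt)) = 1.048774; d = 1/u = 0.953494
p = (exp((r-q)*dt) - d) / (u - d) = 0.502532
Discount per step: exp(-r*dt) = 0.998626
Stock lattice S(k, i) with i counting down-moves:
  k=0: S(0,0) = 102.0700
  k=1: S(1,0) = 107.0484; S(1,1) = 97.3232
  k=2: S(2,0) = 112.2695; S(2,1) = 102.0700; S(2,2) = 92.7971
  k=3: S(3,0) = 117.7454; S(3,1) = 107.0484; S(3,2) = 97.3232; S(3,3) = 88.4815
  k=4: S(4,0) = 123.4883; S(4,1) = 112.2695; S(4,2) = 102.0700; S(4,3) = 92.7971; S(4,4) = 84.3666
Terminal payoffs V(N, i) = max(K - S_T, 0):
  V(4,0) = 0.000000; V(4,1) = 0.000000; V(4,2) = 0.000000; V(4,3) = 1.932926; V(4,4) = 10.363418
Backward induction: V(k, i) = exp(-r*dt) * [p * V(k+1, i) + (1-p) * V(k+1, i+1)]; then take max(V_cont, immediate exercise) for American.
  V(3,0) = exp(-r*dt) * [p*0.000000 + (1-p)*0.000000] = 0.000000; exercise = 0.000000; V(3,0) = max -> 0.000000
  V(3,1) = exp(-r*dt) * [p*0.000000 + (1-p)*0.000000] = 0.000000; exercise = 0.000000; V(3,1) = max -> 0.000000
  V(3,2) = exp(-r*dt) * [p*0.000000 + (1-p)*1.932926] = 0.960248; exercise = 0.000000; V(3,2) = max -> 0.960248
  V(3,3) = exp(-r*dt) * [p*1.932926 + (1-p)*10.363418] = 6.118410; exercise = 6.248522; V(3,3) = max -> 6.248522
  V(2,0) = exp(-r*dt) * [p*0.000000 + (1-p)*0.000000] = 0.000000; exercise = 0.000000; V(2,0) = max -> 0.000000
  V(2,1) = exp(-r*dt) * [p*0.000000 + (1-p)*0.960248] = 0.477036; exercise = 0.000000; V(2,1) = max -> 0.477036
  V(2,2) = exp(-r*dt) * [p*0.960248 + (1-p)*6.248522] = 3.586062; exercise = 1.932926; V(2,2) = max -> 3.586062
  V(1,0) = exp(-r*dt) * [p*0.000000 + (1-p)*0.477036] = 0.236984; exercise = 0.000000; V(1,0) = max -> 0.236984
  V(1,1) = exp(-r*dt) * [p*0.477036 + (1-p)*3.586062] = 2.020897; exercise = 0.000000; V(1,1) = max -> 2.020897
  V(0,0) = exp(-r*dt) * [p*0.236984 + (1-p)*2.020897] = 1.122879; exercise = 0.000000; V(0,0) = max -> 1.122879

Answer: Price = V(0,0) = 1.1229


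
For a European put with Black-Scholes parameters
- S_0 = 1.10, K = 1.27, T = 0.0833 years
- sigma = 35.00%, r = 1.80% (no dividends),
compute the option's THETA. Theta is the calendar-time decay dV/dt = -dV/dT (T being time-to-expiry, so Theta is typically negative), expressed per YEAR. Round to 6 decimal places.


d1 = -1.3572609929; d2 = -1.4582770808
phi(d1) = 0.1588146890; exp(-qT) = 1.0000000000; exp(-rT) = 0.9985017235
Theta = -S*exp(-qT)*phi(d1)*sigma/(2*sqrt(T)) + r*K*exp(-rT)*N(-d2) - q*S*exp(-qT)*N(-d1)
N(-d1) = 0.9126508516; N(-d2) = 0.9276179075; sqrt(T) = 0.2886173938
Term 1 = -1.1000 * 1.0000000000 * 0.1588146890 * 0.3500 / (2 * 0.2886173938) = -0.1059251046
Term 2 = 0.0180 * 1.2700 * 0.9985017235 * 0.9276179075 = 0.0211735739
Term 3 = 0 (no dividend yield, q = 0)
Theta = -0.1059251046 + (0.0211735739) + (0.0000000000) = -0.084752

Answer: Theta = -0.084752


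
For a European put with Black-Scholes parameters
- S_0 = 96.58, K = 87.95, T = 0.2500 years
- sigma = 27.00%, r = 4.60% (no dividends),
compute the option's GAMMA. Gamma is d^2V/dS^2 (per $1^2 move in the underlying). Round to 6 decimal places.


d1 = 0.8460422908; d2 = 0.7110422908
phi(d1) = 0.2789194323; exp(-qT) = 1.0000000000; exp(-rT) = 0.9885658722
Gamma = exp(-qT) * phi(d1) / (S * sigma * sqrt(T)) = 1.0000000000 * 0.2789194323 / (96.5800 * 0.2700 * 0.5000000000) = 0.021392

Answer: Gamma = 0.021392


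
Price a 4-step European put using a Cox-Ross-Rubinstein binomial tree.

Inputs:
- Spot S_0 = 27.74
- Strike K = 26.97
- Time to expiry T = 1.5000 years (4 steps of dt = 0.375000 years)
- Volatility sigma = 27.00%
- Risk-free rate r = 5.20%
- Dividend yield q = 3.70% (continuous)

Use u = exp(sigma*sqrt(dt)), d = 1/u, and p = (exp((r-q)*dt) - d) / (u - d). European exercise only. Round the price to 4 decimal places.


dt = T/N = 0.375000
u = exp(sigma*sqrt(dt)) = 1.179795; d = 1/u = 0.847605
p = (exp((r-q)*dt) - d) / (u - d) = 0.475740
Discount per step: exp(-r*dt) = 0.980689
Stock lattice S(k, i) with i counting down-moves:
  k=0: S(0,0) = 27.7400
  k=1: S(1,0) = 32.7275; S(1,1) = 23.5126
  k=2: S(2,0) = 38.6117; S(2,1) = 27.7400; S(2,2) = 19.9294
  k=3: S(3,0) = 45.5539; S(3,1) = 32.7275; S(3,2) = 23.5126; S(3,3) = 16.8922
  k=4: S(4,0) = 53.7443; S(4,1) = 38.6117; S(4,2) = 27.7400; S(4,3) = 19.9294; S(4,4) = 14.3179
Terminal payoffs V(N, i) = max(K - S_T, 0):
  V(4,0) = 0.000000; V(4,1) = 0.000000; V(4,2) = 0.000000; V(4,3) = 7.040634; V(4,4) = 12.652062
Backward induction: V(k, i) = exp(-r*dt) * [p * V(k+1, i) + (1-p) * V(k+1, i+1)].
  V(3,0) = exp(-r*dt) * [p*0.000000 + (1-p)*0.000000] = 0.000000
  V(3,1) = exp(-r*dt) * [p*0.000000 + (1-p)*0.000000] = 0.000000
  V(3,2) = exp(-r*dt) * [p*0.000000 + (1-p)*7.040634] = 3.619846
  V(3,3) = exp(-r*dt) * [p*7.040634 + (1-p)*12.652062] = 9.789711
  V(2,0) = exp(-r*dt) * [p*0.000000 + (1-p)*0.000000] = 0.000000
  V(2,1) = exp(-r*dt) * [p*0.000000 + (1-p)*3.619846] = 1.861095
  V(2,2) = exp(-r*dt) * [p*3.619846 + (1-p)*9.789711] = 6.722095
  V(1,0) = exp(-r*dt) * [p*0.000000 + (1-p)*1.861095] = 0.956856
  V(1,1) = exp(-r*dt) * [p*1.861095 + (1-p)*6.722095] = 4.324372
  V(0,0) = exp(-r*dt) * [p*0.956856 + (1-p)*4.324372] = 2.669741

Answer: Price = V(0,0) = 2.6697


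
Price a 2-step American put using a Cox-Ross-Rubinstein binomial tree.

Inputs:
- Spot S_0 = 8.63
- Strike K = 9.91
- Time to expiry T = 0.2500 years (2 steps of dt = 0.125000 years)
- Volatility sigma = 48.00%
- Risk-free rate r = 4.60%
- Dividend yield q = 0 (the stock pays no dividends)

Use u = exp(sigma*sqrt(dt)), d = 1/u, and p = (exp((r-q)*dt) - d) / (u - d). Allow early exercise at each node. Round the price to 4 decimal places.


Answer: Price = V(0,0) = 1.6879

Derivation:
dt = T/N = 0.125000
u = exp(sigma*sqrt(dt)) = 1.184956; d = 1/u = 0.843913
p = (exp((r-q)*dt) - d) / (u - d) = 0.474584
Discount per step: exp(-r*dt) = 0.994266
Stock lattice S(k, i) with i counting down-moves:
  k=0: S(0,0) = 8.6300
  k=1: S(1,0) = 10.2262; S(1,1) = 7.2830
  k=2: S(2,0) = 12.1176; S(2,1) = 8.6300; S(2,2) = 6.1462
Terminal payoffs V(N, i) = max(K - S_T, 0):
  V(2,0) = 0.000000; V(2,1) = 1.280000; V(2,2) = 3.763805
Backward induction: V(k, i) = exp(-r*dt) * [p * V(k+1, i) + (1-p) * V(k+1, i+1)]; then take max(V_cont, immediate exercise) for American.
  V(1,0) = exp(-r*dt) * [p*0.000000 + (1-p)*1.280000] = 0.668677; exercise = 0.000000; V(1,0) = max -> 0.668677
  V(1,1) = exp(-r*dt) * [p*1.280000 + (1-p)*3.763805] = 2.570210; exercise = 2.627029; V(1,1) = max -> 2.627029
  V(0,0) = exp(-r*dt) * [p*0.668677 + (1-p)*2.627029] = 1.687894; exercise = 1.280000; V(0,0) = max -> 1.687894


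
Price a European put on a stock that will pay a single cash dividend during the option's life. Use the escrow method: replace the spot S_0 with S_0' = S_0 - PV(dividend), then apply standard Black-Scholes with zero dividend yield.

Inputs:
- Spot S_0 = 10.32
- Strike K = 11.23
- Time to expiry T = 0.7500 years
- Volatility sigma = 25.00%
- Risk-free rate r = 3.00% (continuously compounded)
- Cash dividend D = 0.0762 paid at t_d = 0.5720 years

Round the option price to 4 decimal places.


Answer: Price = 1.3286

Derivation:
PV(D) = D * exp(-r * t_d) = 0.0762 * 0.98298639 = 0.07490356
S_0' = S_0 - PV(D) = 10.3200 - 0.07490356 = 10.24509644
d1 = (ln(S_0'/K) + (r + sigma^2/2)*T) / (sigma*sqrt(T)) = -0.21178166
d2 = d1 - sigma*sqrt(T) = -0.42828801
exp(-rT) = 0.97775124
N(-d1) = 0.58386131; N(-d2) = 0.66577928
P = K * exp(-rT) * N(-d2) - S_0' * N(-d1) = 11.2300 * 0.97775124 * 0.66577928 - 10.24509644 * 0.58386131 = 1.3286


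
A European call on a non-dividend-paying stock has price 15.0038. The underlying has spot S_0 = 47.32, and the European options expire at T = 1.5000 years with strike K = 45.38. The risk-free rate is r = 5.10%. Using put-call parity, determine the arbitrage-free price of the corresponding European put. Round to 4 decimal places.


Answer: Put price = 9.7217

Derivation:
Put-call parity: C - P = S_0 * exp(-qT) - K * exp(-rT).
S_0 * exp(-qT) = 47.3200 * 1.00000000 = 47.32000000
K * exp(-rT) = 45.3800 * 0.92635291 = 42.03789525
P = C - S*exp(-qT) + K*exp(-rT)
P = 15.0038 - 47.32000000 + 42.03789525 = 9.7217


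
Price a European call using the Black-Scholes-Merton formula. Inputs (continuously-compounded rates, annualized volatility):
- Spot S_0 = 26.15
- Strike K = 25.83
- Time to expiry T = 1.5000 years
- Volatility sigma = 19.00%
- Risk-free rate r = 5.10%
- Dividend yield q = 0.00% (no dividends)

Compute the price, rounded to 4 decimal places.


Answer: Price = 3.5964

Derivation:
d1 = (ln(S/K) + (r - q + 0.5*sigma^2) * T) / (sigma * sqrt(T)) = 0.49800956
d2 = d1 - sigma * sqrt(T) = 0.26530803
exp(-rT) = 0.92635291; exp(-qT) = 1.00000000
C = S_0 * exp(-qT) * N(d1) - K * exp(-rT) * N(d2)
N(d1) = 0.69076135; N(d2) = 0.60461391
C = 26.1500 * 1.00000000 * 0.69076135 - 25.8300 * 0.92635291 * 0.60461391 = 3.5964


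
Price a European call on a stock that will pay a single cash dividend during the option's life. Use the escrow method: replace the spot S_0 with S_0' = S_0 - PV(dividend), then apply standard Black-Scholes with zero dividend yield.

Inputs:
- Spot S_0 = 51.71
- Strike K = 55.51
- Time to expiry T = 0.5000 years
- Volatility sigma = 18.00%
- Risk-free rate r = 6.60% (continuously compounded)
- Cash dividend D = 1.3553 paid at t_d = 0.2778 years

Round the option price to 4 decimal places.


Answer: Price = 1.3027

Derivation:
PV(D) = D * exp(-r * t_d) = 1.3553 * 0.98183226 = 1.33067726
S_0' = S_0 - PV(D) = 51.7100 - 1.33067726 = 50.37932274
d1 = (ln(S_0'/K) + (r + sigma^2/2)*T) / (sigma*sqrt(T)) = -0.43905326
d2 = d1 - sigma*sqrt(T) = -0.56633248
exp(-rT) = 0.96753856
N(d1) = 0.33031147; N(d2) = 0.28558389
C = S_0' * N(d1) - K * exp(-rT) * N(d2) = 50.37932274 * 0.33031147 - 55.5100 * 0.96753856 * 0.28558389 = 1.3027


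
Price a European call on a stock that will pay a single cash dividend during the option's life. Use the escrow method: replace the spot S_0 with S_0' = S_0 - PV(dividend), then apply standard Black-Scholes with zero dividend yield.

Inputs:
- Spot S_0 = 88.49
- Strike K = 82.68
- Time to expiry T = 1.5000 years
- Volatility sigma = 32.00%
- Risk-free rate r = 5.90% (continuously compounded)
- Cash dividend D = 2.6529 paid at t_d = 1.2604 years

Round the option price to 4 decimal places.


PV(D) = D * exp(-r * t_d) = 2.6529 * 0.92833409 = 2.46277751
S_0' = S_0 - PV(D) = 88.4900 - 2.46277751 = 86.02722249
d1 = (ln(S_0'/K) + (r + sigma^2/2)*T) / (sigma*sqrt(T)) = 0.52303253
d2 = d1 - sigma*sqrt(T) = 0.13111417
exp(-rT) = 0.91530311
N(d1) = 0.69952419; N(d2) = 0.55215751
C = S_0' * N(d1) - K * exp(-rT) * N(d2) = 86.02722249 * 0.69952419 - 82.6800 * 0.91530311 * 0.55215751 = 18.3924

Answer: Price = 18.3924


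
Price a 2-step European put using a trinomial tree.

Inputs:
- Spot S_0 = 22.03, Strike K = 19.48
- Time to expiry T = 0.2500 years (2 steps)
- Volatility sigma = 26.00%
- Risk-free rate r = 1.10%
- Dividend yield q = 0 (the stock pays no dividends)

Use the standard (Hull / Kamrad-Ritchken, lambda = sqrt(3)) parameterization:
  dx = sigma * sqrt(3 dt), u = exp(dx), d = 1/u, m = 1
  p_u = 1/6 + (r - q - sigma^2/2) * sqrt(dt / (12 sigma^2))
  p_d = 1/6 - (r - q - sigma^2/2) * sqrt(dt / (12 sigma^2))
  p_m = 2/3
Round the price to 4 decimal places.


Answer: Price = V(0,0) = 0.2681

Derivation:
dt = T/N = 0.125000; dx = sigma*sqrt(3*dt) = 0.159217
u = exp(dx) = 1.172592; d = 1/u = 0.852811
p_u = 0.157717, p_m = 0.666667, p_d = 0.175617
Discount per step: exp(-r*dt) = 0.998626
Stock lattice S(k, j) with j the centered position index:
  k=0: S(0,+0) = 22.0300
  k=1: S(1,-1) = 18.7874; S(1,+0) = 22.0300; S(1,+1) = 25.8322
  k=2: S(2,-2) = 16.0221; S(2,-1) = 18.7874; S(2,+0) = 22.0300; S(2,+1) = 25.8322; S(2,+2) = 30.2906
Terminal payoffs V(N, j) = max(K - S_T, 0):
  V(2,-2) = 3.457860; V(2,-1) = 0.692564; V(2,+0) = 0.000000; V(2,+1) = 0.000000; V(2,+2) = 0.000000
Backward induction: V(k, j) = exp(-r*dt) * [p_u * V(k+1, j+1) + p_m * V(k+1, j) + p_d * V(k+1, j-1)]
  V(1,-1) = exp(-r*dt) * [p_u*0.000000 + p_m*0.692564 + p_d*3.457860] = 1.067499
  V(1,+0) = exp(-r*dt) * [p_u*0.000000 + p_m*0.000000 + p_d*0.692564] = 0.121459
  V(1,+1) = exp(-r*dt) * [p_u*0.000000 + p_m*0.000000 + p_d*0.000000] = 0.000000
  V(0,+0) = exp(-r*dt) * [p_u*0.000000 + p_m*0.121459 + p_d*1.067499] = 0.268074


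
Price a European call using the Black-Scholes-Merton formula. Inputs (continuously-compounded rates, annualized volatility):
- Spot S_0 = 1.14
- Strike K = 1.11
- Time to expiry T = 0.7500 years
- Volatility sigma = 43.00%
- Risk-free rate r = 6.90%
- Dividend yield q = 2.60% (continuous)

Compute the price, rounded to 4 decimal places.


d1 = (ln(S/K) + (r - q + 0.5*sigma^2) * T) / (sigma * sqrt(T)) = 0.34441158
d2 = d1 - sigma * sqrt(T) = -0.02797934
exp(-rT) = 0.94956623; exp(-qT) = 0.98068890
C = S_0 * exp(-qT) * N(d1) - K * exp(-rT) * N(d2)
N(d1) = 0.63473161; N(d2) = 0.48883931
C = 1.1400 * 0.98068890 * 0.63473161 - 1.1100 * 0.94956623 * 0.48883931 = 0.1944

Answer: Price = 0.1944


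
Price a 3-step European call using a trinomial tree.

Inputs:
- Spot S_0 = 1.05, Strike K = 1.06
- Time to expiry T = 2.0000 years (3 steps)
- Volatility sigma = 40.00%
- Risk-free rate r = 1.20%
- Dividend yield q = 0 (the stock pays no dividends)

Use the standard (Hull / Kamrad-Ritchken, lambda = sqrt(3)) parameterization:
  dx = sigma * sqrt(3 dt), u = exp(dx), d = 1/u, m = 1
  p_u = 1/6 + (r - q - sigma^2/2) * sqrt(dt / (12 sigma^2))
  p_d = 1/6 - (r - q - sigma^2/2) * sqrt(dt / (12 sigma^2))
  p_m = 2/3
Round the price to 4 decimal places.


dt = T/N = 0.666667; dx = sigma*sqrt(3*dt) = 0.565685
u = exp(dx) = 1.760654; d = 1/u = 0.567971
p_u = 0.126597, p_m = 0.666667, p_d = 0.206736
Discount per step: exp(-r*dt) = 0.992032
Stock lattice S(k, j) with j the centered position index:
  k=0: S(0,+0) = 1.0500
  k=1: S(1,-1) = 0.5964; S(1,+0) = 1.0500; S(1,+1) = 1.8487
  k=2: S(2,-2) = 0.3387; S(2,-1) = 0.5964; S(2,+0) = 1.0500; S(2,+1) = 1.8487; S(2,+2) = 3.2549
  k=3: S(3,-3) = 0.1924; S(3,-2) = 0.3387; S(3,-1) = 0.5964; S(3,+0) = 1.0500; S(3,+1) = 1.8487; S(3,+2) = 3.2549; S(3,+3) = 5.7308
Terminal payoffs V(N, j) = max(S_T - K, 0):
  V(3,-3) = 0.000000; V(3,-2) = 0.000000; V(3,-1) = 0.000000; V(3,+0) = 0.000000; V(3,+1) = 0.788687; V(3,+2) = 2.194898; V(3,+3) = 4.670750
Backward induction: V(k, j) = exp(-r*dt) * [p_u * V(k+1, j+1) + p_m * V(k+1, j) + p_d * V(k+1, j-1)]
  V(2,-2) = exp(-r*dt) * [p_u*0.000000 + p_m*0.000000 + p_d*0.000000] = 0.000000
  V(2,-1) = exp(-r*dt) * [p_u*0.000000 + p_m*0.000000 + p_d*0.000000] = 0.000000
  V(2,+0) = exp(-r*dt) * [p_u*0.788687 + p_m*0.000000 + p_d*0.000000] = 0.099050
  V(2,+1) = exp(-r*dt) * [p_u*2.194898 + p_m*0.788687 + p_d*0.000000] = 0.797256
  V(2,+2) = exp(-r*dt) * [p_u*4.670750 + p_m*2.194898 + p_d*0.788687] = 2.199950
  V(1,-1) = exp(-r*dt) * [p_u*0.099050 + p_m*0.000000 + p_d*0.000000] = 0.012440
  V(1,+0) = exp(-r*dt) * [p_u*0.797256 + p_m*0.099050 + p_d*0.000000] = 0.165633
  V(1,+1) = exp(-r*dt) * [p_u*2.199950 + p_m*0.797256 + p_d*0.099050] = 0.823871
  V(0,+0) = exp(-r*dt) * [p_u*0.823871 + p_m*0.165633 + p_d*0.012440] = 0.215562

Answer: Price = V(0,0) = 0.2156


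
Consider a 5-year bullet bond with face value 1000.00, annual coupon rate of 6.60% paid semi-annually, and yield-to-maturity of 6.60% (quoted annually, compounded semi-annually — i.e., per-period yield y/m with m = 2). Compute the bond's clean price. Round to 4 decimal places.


Coupon per period c = face * coupon_rate / m = 33.000000
Periods per year m = 2; per-period yield y/m = 0.033000
Number of cashflows N = 10
Cashflows (t years, CF_t, discount factor 1/(1+y/m)^(m*t), PV):
  t = 0.5000: CF_t = 33.000000, DF = 0.968054, PV = 31.945789
  t = 1.0000: CF_t = 33.000000, DF = 0.937129, PV = 30.925256
  t = 1.5000: CF_t = 33.000000, DF = 0.907192, PV = 29.937324
  t = 2.0000: CF_t = 33.000000, DF = 0.878211, PV = 28.980952
  t = 2.5000: CF_t = 33.000000, DF = 0.850156, PV = 28.055133
  t = 3.0000: CF_t = 33.000000, DF = 0.822997, PV = 27.158890
  t = 3.5000: CF_t = 33.000000, DF = 0.796705, PV = 26.291278
  t = 4.0000: CF_t = 33.000000, DF = 0.771254, PV = 25.451382
  t = 4.5000: CF_t = 33.000000, DF = 0.746616, PV = 24.638317
  t = 5.0000: CF_t = 1033.000000, DF = 0.722764, PV = 746.615680
Price P = sum_t PV_t = 1000.000000

Answer: Price = 1000.0000


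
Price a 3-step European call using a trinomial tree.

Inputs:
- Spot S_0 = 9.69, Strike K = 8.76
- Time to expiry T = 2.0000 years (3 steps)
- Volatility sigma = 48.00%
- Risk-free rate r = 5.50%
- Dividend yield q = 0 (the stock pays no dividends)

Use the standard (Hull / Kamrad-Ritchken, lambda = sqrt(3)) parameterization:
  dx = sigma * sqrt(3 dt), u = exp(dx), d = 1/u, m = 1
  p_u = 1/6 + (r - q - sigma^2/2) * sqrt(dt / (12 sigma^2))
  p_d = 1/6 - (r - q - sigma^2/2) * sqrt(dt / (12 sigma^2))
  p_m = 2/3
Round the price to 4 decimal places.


dt = T/N = 0.666667; dx = sigma*sqrt(3*dt) = 0.678823
u = exp(dx) = 1.971555; d = 1/u = 0.507214
p_u = 0.137106, p_m = 0.666667, p_d = 0.196228
Discount per step: exp(-r*dt) = 0.963997
Stock lattice S(k, j) with j the centered position index:
  k=0: S(0,+0) = 9.6900
  k=1: S(1,-1) = 4.9149; S(1,+0) = 9.6900; S(1,+1) = 19.1044
  k=2: S(2,-2) = 2.4929; S(2,-1) = 4.9149; S(2,+0) = 9.6900; S(2,+1) = 19.1044; S(2,+2) = 37.6653
  k=3: S(3,-3) = 1.2644; S(3,-2) = 2.4929; S(3,-1) = 4.9149; S(3,+0) = 9.6900; S(3,+1) = 19.1044; S(3,+2) = 37.6653; S(3,+3) = 74.2592
Terminal payoffs V(N, j) = max(S_T - K, 0):
  V(3,-3) = 0.000000; V(3,-2) = 0.000000; V(3,-1) = 0.000000; V(3,+0) = 0.930000; V(3,+1) = 10.344367; V(3,+2) = 28.905308; V(3,+3) = 65.499221
Backward induction: V(k, j) = exp(-r*dt) * [p_u * V(k+1, j+1) + p_m * V(k+1, j) + p_d * V(k+1, j-1)]
  V(2,-2) = exp(-r*dt) * [p_u*0.000000 + p_m*0.000000 + p_d*0.000000] = 0.000000
  V(2,-1) = exp(-r*dt) * [p_u*0.930000 + p_m*0.000000 + p_d*0.000000] = 0.122918
  V(2,+0) = exp(-r*dt) * [p_u*10.344367 + p_m*0.930000 + p_d*0.000000] = 1.964888
  V(2,+1) = exp(-r*dt) * [p_u*28.905308 + p_m*10.344367 + p_d*0.930000] = 10.644284
  V(2,+2) = exp(-r*dt) * [p_u*65.499221 + p_m*28.905308 + p_d*10.344367] = 29.190199
  V(1,-1) = exp(-r*dt) * [p_u*1.964888 + p_m*0.122918 + p_d*0.000000] = 0.338693
  V(1,+0) = exp(-r*dt) * [p_u*10.644284 + p_m*1.964888 + p_d*0.122918] = 2.692866
  V(1,+1) = exp(-r*dt) * [p_u*29.190199 + p_m*10.644284 + p_d*1.964888] = 11.070447
  V(0,+0) = exp(-r*dt) * [p_u*11.070447 + p_m*2.692866 + p_d*0.338693] = 3.257854

Answer: Price = V(0,0) = 3.2579
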